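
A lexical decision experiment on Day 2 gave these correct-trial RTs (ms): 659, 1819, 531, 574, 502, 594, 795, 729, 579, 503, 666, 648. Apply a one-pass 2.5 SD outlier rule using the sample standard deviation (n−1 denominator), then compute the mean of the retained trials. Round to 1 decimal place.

616.4 ms

n = 12, ΣRT = 8599, M = 716.583
Σ(x−M)² = 1412594.92; s = √(1412594.92/11) = 358.354
Cutoffs: 716.583 ± 2.5·358.354 → [-179.3, 1612.5]
Outside: 1819 → excluded.
Retained (n=11): Σ = 6780, mean = 6780/11 = 616.364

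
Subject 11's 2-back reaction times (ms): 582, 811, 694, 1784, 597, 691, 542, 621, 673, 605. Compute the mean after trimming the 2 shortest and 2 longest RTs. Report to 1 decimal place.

646.8 ms

Sorted: 542, 582, 597, 605, 621, 673, 691, 694, 811, 1784
Drop lowest 2 (542, 582) and highest 2 (811, 1784)
Remaining (n=6): Σ = 3881, mean = 3881/6 = 646.833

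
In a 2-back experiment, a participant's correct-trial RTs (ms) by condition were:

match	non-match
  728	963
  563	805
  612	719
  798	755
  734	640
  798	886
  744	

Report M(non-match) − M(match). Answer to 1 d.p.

M(match) = 4977/7 = 711.000
M(non-match) = 4768/6 = 794.667
Difference = 794.667 − 711.000 = 83.667 ms

83.7 ms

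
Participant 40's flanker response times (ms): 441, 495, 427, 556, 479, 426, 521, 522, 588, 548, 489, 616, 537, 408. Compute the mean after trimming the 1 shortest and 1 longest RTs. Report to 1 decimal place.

Sorted: 408, 426, 427, 441, 479, 489, 495, 521, 522, 537, 548, 556, 588, 616
Drop lowest 1 (408) and highest 1 (616)
Remaining (n=12): Σ = 6029, mean = 6029/12 = 502.417

502.4 ms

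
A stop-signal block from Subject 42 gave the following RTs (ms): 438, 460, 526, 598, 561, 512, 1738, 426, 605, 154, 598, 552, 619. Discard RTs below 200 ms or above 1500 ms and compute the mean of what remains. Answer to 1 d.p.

Excluded: 154, 1738
Retained (n=11): Σ = 5895
Mean = 5895/11 = 535.9091

535.9 ms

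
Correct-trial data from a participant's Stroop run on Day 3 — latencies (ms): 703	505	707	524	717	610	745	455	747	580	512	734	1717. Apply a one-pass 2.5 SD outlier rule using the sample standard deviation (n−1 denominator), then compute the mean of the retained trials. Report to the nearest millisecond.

628 ms

n = 13, ΣRT = 9256, M = 712.000
Σ(x−M)² = 1225024.00; s = √(1225024.00/12) = 319.508
Cutoffs: 712.000 ± 2.5·319.508 → [-86.8, 1510.8]
Outside: 1717 → excluded.
Retained (n=12): Σ = 7539, mean = 7539/12 = 628.250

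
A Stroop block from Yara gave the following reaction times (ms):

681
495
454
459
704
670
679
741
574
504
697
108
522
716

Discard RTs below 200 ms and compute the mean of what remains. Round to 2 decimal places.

607.38 ms

Excluded: 108
Retained (n=13): Σ = 7896
Mean = 7896/13 = 607.3846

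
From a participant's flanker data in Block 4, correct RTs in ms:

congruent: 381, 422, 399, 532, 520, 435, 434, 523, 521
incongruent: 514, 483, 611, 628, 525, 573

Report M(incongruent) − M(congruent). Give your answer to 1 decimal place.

92.7 ms

M(congruent) = 4167/9 = 463.000
M(incongruent) = 3334/6 = 555.667
Difference = 555.667 − 463.000 = 92.667 ms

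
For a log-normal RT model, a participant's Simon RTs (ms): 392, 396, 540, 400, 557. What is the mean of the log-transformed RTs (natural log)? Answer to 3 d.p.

6.112

ln(RT): 5.9713, 5.9814, 6.2916, 5.9915, 6.3226
Σ ln(RT) = 30.5583
Mean = 30.5583/5 = 6.11165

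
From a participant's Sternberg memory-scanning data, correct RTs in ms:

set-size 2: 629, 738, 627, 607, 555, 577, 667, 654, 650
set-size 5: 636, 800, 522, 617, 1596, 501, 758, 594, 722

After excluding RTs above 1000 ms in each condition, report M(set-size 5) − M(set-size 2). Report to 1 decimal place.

set-size 5: exclude 1596
M(set-size 2) = 5704/9 = 633.778
M(set-size 5) = 5150/8 = 643.750
Difference = 643.750 − 633.778 = 9.972 ms

10.0 ms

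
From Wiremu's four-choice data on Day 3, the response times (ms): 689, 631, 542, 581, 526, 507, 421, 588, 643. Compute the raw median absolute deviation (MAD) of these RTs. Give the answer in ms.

Sorted: 421, 507, 526, 542, 581, 588, 631, 643, 689 → median = 581
|x − 581|: 108, 50, 39, 0, 55, 74, 160, 7, 62
Sorted deviations: 0, 7, 39, 50, 55, 62, 74, 108, 160 → MAD = 55

55 ms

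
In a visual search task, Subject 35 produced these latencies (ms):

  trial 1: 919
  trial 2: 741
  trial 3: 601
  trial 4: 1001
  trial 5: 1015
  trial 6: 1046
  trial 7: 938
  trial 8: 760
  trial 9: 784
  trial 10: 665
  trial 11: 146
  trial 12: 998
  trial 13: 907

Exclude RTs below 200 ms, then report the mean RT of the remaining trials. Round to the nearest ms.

865 ms

Excluded: 146
Retained (n=12): Σ = 10375
Mean = 10375/12 = 864.5833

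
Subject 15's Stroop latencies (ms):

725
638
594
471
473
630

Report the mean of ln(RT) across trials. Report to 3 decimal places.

6.365

ln(RT): 6.5862, 6.4583, 6.3869, 6.1549, 6.1591, 6.4457
Σ ln(RT) = 38.1911
Mean = 38.1911/6 = 6.36518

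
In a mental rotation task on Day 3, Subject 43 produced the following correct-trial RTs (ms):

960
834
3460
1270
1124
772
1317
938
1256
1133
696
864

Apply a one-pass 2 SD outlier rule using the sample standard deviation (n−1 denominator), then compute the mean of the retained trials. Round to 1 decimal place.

n = 12, ΣRT = 14624, M = 1218.667
Σ(x−M)² = 5945704.67; s = √(5945704.67/11) = 735.200
Cutoffs: 1218.667 ± 2·735.200 → [-251.7, 2689.1]
Outside: 3460 → excluded.
Retained (n=11): Σ = 11164, mean = 11164/11 = 1014.909

1014.9 ms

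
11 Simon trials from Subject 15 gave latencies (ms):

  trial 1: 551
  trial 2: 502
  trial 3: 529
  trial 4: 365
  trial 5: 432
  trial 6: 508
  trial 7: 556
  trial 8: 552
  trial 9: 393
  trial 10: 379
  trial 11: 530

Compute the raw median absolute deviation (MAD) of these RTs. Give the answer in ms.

44 ms

Sorted: 365, 379, 393, 432, 502, 508, 529, 530, 551, 552, 556 → median = 508
|x − 508|: 43, 6, 21, 143, 76, 0, 48, 44, 115, 129, 22
Sorted deviations: 0, 6, 21, 22, 43, 44, 48, 76, 115, 129, 143 → MAD = 44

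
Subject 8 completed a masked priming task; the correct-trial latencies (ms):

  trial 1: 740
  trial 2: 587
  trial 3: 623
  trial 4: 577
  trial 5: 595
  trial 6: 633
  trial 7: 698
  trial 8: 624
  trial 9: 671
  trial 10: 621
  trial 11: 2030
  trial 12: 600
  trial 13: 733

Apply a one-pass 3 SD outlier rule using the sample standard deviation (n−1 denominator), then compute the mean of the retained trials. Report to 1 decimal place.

n = 13, ΣRT = 9732, M = 748.615
Σ(x−M)² = 1813067.08; s = √(1813067.08/12) = 388.702
Cutoffs: 748.615 ± 3·388.702 → [-417.5, 1914.7]
Outside: 2030 → excluded.
Retained (n=12): Σ = 7702, mean = 7702/12 = 641.833

641.8 ms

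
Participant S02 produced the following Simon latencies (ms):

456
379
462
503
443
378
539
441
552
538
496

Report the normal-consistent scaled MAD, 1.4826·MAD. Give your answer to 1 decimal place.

60.8 ms

Sorted: 378, 379, 441, 443, 456, 462, 496, 503, 538, 539, 552 → median = 462
|x − 462| sorted: 0, 6, 19, 21, 34, 41, 76, 77, 83, 84, 90 → MAD = 41
Robust SD ≈ 1.4826 × 41 = 60.787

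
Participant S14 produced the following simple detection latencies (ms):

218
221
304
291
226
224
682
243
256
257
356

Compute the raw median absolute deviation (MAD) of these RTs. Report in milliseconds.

35 ms

Sorted: 218, 221, 224, 226, 243, 256, 257, 291, 304, 356, 682 → median = 256
|x − 256|: 38, 35, 48, 35, 30, 32, 426, 13, 0, 1, 100
Sorted deviations: 0, 1, 13, 30, 32, 35, 35, 38, 48, 100, 426 → MAD = 35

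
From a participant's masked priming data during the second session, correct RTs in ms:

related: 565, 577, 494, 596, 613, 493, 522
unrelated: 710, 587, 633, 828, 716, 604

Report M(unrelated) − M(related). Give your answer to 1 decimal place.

M(related) = 3860/7 = 551.429
M(unrelated) = 4078/6 = 679.667
Difference = 679.667 − 551.429 = 128.238 ms

128.2 ms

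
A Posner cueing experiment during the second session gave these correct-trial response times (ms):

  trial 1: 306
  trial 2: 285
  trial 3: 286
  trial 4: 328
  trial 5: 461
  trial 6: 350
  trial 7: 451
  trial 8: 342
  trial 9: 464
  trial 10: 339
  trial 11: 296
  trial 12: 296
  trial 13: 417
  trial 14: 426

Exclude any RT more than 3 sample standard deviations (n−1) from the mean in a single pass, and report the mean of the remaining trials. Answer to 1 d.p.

360.5 ms

n = 14, ΣRT = 5047, M = 360.500
Σ(x−M)² = 60997.50; s = √(60997.50/13) = 68.499
Cutoffs: 360.500 ± 3·68.499 → [155.0, 566.0]
No RTs fall outside the cutoffs; all 14 retained. Mean = 5047/14 = 360.500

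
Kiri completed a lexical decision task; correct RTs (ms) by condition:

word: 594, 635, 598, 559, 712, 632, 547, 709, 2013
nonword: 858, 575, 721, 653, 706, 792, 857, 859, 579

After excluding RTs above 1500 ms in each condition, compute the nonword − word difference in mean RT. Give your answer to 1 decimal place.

word: exclude 2013
M(word) = 4986/8 = 623.250
M(nonword) = 6600/9 = 733.333
Difference = 733.333 − 623.250 = 110.083 ms

110.1 ms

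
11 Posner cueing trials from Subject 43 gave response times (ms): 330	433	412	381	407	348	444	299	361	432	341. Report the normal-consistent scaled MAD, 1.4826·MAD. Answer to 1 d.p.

Sorted: 299, 330, 341, 348, 361, 381, 407, 412, 432, 433, 444 → median = 381
|x − 381| sorted: 0, 20, 26, 31, 33, 40, 51, 51, 52, 63, 82 → MAD = 40
Robust SD ≈ 1.4826 × 40 = 59.304

59.3 ms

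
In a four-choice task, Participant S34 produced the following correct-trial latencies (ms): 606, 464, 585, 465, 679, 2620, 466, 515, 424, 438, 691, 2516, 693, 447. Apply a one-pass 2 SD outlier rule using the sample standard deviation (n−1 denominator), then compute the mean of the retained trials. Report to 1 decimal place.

539.4 ms

n = 14, ΣRT = 11609, M = 829.214
Σ(x−M)² = 7181870.36; s = √(7181870.36/13) = 743.271
Cutoffs: 829.214 ± 2·743.271 → [-657.3, 2315.8]
Outside: 2516, 2620 → excluded.
Retained (n=12): Σ = 6473, mean = 6473/12 = 539.417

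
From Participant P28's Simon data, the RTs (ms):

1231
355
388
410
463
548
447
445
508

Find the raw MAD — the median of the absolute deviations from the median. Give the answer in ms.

59 ms

Sorted: 355, 388, 410, 445, 447, 463, 508, 548, 1231 → median = 447
|x − 447|: 784, 92, 59, 37, 16, 101, 0, 2, 61
Sorted deviations: 0, 2, 16, 37, 59, 61, 92, 101, 784 → MAD = 59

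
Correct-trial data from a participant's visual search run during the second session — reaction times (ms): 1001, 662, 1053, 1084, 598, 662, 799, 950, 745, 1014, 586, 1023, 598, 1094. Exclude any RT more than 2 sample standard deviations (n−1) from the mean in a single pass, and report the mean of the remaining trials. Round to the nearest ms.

n = 14, ΣRT = 11869, M = 847.786
Σ(x−M)² = 526076.36; s = √(526076.36/13) = 201.165
Cutoffs: 847.786 ± 2·201.165 → [445.5, 1250.1]
No RTs fall outside the cutoffs; all 14 retained. Mean = 11869/14 = 847.786

848 ms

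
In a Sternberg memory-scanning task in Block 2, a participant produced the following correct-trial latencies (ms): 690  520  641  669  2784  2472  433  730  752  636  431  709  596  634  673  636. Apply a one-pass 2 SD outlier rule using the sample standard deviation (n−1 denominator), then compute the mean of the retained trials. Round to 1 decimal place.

n = 16, ΣRT = 14006, M = 875.375
Σ(x−M)² = 7199307.75; s = √(7199307.75/15) = 692.787
Cutoffs: 875.375 ± 2·692.787 → [-510.2, 2260.9]
Outside: 2472, 2784 → excluded.
Retained (n=14): Σ = 8750, mean = 8750/14 = 625.000

625.0 ms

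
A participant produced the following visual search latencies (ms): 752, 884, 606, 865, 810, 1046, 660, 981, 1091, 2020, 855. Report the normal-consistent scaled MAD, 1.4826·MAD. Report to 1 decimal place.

Sorted: 606, 660, 752, 810, 855, 865, 884, 981, 1046, 1091, 2020 → median = 865
|x − 865| sorted: 0, 10, 19, 55, 113, 116, 181, 205, 226, 259, 1155 → MAD = 116
Robust SD ≈ 1.4826 × 116 = 171.982

172.0 ms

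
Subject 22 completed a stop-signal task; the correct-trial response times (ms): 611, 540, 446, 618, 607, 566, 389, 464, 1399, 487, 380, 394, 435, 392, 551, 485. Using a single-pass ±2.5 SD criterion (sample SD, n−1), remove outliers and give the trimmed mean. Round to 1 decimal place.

n = 16, ΣRT = 8764, M = 547.750
Σ(x−M)² = 876423.00; s = √(876423.00/15) = 241.719
Cutoffs: 547.750 ± 2.5·241.719 → [-56.5, 1152.0]
Outside: 1399 → excluded.
Retained (n=15): Σ = 7365, mean = 7365/15 = 491.000

491.0 ms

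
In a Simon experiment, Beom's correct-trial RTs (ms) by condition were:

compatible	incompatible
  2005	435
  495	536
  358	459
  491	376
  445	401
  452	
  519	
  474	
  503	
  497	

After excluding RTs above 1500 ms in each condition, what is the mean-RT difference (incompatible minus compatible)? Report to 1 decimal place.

-29.0 ms

compatible: exclude 2005
M(compatible) = 4234/9 = 470.444
M(incompatible) = 2207/5 = 441.400
Difference = 441.400 − 470.444 = -29.044 ms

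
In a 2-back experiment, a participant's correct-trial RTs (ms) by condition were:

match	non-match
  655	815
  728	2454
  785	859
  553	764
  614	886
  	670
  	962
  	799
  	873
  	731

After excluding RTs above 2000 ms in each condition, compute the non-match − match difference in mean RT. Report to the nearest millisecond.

non-match: exclude 2454
M(match) = 3335/5 = 667.000
M(non-match) = 7359/9 = 817.667
Difference = 817.667 − 667.000 = 150.667 ms

151 ms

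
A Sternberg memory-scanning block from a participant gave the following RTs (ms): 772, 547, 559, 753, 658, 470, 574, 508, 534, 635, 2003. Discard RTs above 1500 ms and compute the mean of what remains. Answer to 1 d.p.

601.0 ms

Excluded: 2003
Retained (n=10): Σ = 6010
Mean = 6010/10 = 601.0000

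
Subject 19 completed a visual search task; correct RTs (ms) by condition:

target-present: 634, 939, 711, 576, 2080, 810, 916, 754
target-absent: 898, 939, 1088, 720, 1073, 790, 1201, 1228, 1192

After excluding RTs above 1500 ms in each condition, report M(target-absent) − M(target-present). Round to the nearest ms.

251 ms

target-present: exclude 2080
M(target-present) = 5340/7 = 762.857
M(target-absent) = 9129/9 = 1014.333
Difference = 1014.333 − 762.857 = 251.476 ms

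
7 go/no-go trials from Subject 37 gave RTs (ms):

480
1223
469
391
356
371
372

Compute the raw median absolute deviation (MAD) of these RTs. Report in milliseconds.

35 ms

Sorted: 356, 371, 372, 391, 469, 480, 1223 → median = 391
|x − 391|: 89, 832, 78, 0, 35, 20, 19
Sorted deviations: 0, 19, 20, 35, 78, 89, 832 → MAD = 35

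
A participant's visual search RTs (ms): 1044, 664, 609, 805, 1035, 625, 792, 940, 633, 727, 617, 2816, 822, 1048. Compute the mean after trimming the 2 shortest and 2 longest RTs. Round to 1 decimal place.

808.7 ms

Sorted: 609, 617, 625, 633, 664, 727, 792, 805, 822, 940, 1035, 1044, 1048, 2816
Drop lowest 2 (609, 617) and highest 2 (1048, 2816)
Remaining (n=10): Σ = 8087, mean = 8087/10 = 808.700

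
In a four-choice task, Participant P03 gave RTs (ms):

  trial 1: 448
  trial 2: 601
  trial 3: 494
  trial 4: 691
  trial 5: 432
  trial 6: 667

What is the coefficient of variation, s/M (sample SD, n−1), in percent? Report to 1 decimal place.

20.3%

n = 6, Σ = 3333, M = 555.5000
Σ(x−M)² = 63453.500; s = √(63453.500/5) = 112.6530
CV = 112.6530 / 555.5000 = 0.20280 = 20.280%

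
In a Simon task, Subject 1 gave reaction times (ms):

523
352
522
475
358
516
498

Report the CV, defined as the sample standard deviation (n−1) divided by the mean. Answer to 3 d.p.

n = 7, Σ = 3244, M = 463.4286
Σ(x−M)² = 34603.714; s = √(34603.714/6) = 75.9426
CV = 75.9426 / 463.4286 = 0.16387

0.164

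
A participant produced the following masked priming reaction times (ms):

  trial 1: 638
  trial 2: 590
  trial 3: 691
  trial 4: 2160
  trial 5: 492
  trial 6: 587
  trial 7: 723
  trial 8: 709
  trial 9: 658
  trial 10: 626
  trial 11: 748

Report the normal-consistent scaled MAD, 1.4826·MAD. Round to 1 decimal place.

96.4 ms

Sorted: 492, 587, 590, 626, 638, 658, 691, 709, 723, 748, 2160 → median = 658
|x − 658| sorted: 0, 20, 32, 33, 51, 65, 68, 71, 90, 166, 1502 → MAD = 65
Robust SD ≈ 1.4826 × 65 = 96.369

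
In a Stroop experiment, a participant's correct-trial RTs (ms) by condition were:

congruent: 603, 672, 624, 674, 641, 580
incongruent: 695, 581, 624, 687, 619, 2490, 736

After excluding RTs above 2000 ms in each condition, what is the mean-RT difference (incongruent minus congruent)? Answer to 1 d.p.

incongruent: exclude 2490
M(congruent) = 3794/6 = 632.333
M(incongruent) = 3942/6 = 657.000
Difference = 657.000 − 632.333 = 24.667 ms

24.7 ms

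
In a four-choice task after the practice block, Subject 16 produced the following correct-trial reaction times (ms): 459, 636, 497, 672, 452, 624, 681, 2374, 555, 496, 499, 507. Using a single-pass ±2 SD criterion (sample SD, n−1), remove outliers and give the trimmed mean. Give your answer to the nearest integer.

553 ms

n = 12, ΣRT = 8452, M = 704.333
Σ(x−M)² = 3114152.67; s = √(3114152.67/11) = 532.076
Cutoffs: 704.333 ± 2·532.076 → [-359.8, 1768.5]
Outside: 2374 → excluded.
Retained (n=11): Σ = 6078, mean = 6078/11 = 552.545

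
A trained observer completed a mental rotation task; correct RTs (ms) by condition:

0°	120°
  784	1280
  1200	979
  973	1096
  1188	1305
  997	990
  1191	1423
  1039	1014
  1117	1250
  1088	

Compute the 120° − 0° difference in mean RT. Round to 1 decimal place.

103.0 ms

M(0°) = 9577/9 = 1064.111
M(120°) = 9337/8 = 1167.125
Difference = 1167.125 − 1064.111 = 103.014 ms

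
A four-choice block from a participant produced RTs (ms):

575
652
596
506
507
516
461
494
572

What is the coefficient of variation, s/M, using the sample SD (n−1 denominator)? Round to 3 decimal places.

0.111

n = 9, Σ = 4879, M = 542.1111
Σ(x−M)² = 29066.889; s = √(29066.889/8) = 60.2774
CV = 60.2774 / 542.1111 = 0.11119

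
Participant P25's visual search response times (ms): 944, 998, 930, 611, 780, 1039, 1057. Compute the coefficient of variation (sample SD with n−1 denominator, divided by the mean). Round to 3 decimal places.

0.176

n = 7, Σ = 6359, M = 908.4286
Σ(x−M)² = 153833.714; s = √(153833.714/6) = 160.1217
CV = 160.1217 / 908.4286 = 0.17626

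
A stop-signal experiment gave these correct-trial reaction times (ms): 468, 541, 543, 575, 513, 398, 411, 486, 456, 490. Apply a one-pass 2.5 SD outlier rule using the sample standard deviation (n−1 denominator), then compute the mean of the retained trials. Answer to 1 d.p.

488.1 ms

n = 10, ΣRT = 4881, M = 488.100
Σ(x−M)² = 29488.90; s = √(29488.90/9) = 57.241
Cutoffs: 488.100 ± 2.5·57.241 → [345.0, 631.2]
No RTs fall outside the cutoffs; all 10 retained. Mean = 4881/10 = 488.100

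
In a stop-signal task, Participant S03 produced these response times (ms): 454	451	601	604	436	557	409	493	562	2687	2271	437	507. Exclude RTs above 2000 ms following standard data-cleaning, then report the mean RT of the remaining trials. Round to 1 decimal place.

Excluded: 2271, 2687
Retained (n=11): Σ = 5511
Mean = 5511/11 = 501.0000

501.0 ms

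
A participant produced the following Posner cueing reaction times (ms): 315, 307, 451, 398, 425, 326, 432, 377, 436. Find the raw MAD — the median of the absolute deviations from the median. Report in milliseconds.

38 ms

Sorted: 307, 315, 326, 377, 398, 425, 432, 436, 451 → median = 398
|x − 398|: 83, 91, 53, 0, 27, 72, 34, 21, 38
Sorted deviations: 0, 21, 27, 34, 38, 53, 72, 83, 91 → MAD = 38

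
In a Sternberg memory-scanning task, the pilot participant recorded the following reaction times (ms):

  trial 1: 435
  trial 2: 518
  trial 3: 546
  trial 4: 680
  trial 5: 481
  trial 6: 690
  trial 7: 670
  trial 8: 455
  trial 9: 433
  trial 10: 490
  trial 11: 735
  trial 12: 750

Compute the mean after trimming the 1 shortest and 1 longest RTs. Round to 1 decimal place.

Sorted: 433, 435, 455, 481, 490, 518, 546, 670, 680, 690, 735, 750
Drop lowest 1 (433) and highest 1 (750)
Remaining (n=10): Σ = 5700, mean = 5700/10 = 570.000

570.0 ms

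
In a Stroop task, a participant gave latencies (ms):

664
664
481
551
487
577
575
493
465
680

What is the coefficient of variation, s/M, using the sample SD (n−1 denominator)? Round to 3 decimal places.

0.147

n = 10, Σ = 5637, M = 563.7000
Σ(x−M)² = 61574.100; s = √(61574.100/9) = 82.7138
CV = 82.7138 / 563.7000 = 0.14673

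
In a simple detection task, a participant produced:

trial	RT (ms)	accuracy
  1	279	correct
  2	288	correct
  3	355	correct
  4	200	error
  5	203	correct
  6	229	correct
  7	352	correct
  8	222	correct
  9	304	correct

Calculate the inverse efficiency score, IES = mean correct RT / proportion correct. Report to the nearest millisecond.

Correct trials (n=8): 279, 288, 355, 203, 229, 352, 222, 304
Mean correct RT = 2232/8 = 279.0000 ms
Proportion correct = 8/9
IES = 279.0000 / (8/9) = 313.875 ms

314 ms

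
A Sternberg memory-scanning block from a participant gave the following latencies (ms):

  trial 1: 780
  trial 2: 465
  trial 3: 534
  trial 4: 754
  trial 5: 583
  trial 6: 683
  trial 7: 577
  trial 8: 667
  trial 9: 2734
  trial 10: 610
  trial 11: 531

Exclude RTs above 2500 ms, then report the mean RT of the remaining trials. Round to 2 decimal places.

618.40 ms

Excluded: 2734
Retained (n=10): Σ = 6184
Mean = 6184/10 = 618.4000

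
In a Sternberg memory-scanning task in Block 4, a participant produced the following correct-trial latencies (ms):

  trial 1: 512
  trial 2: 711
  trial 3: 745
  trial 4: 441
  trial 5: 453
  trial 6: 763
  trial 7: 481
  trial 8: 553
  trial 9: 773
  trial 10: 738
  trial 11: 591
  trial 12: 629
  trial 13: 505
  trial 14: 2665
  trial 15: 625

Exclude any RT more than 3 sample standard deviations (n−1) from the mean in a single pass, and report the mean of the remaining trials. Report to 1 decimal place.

608.6 ms

n = 15, ΣRT = 11185, M = 745.667
Σ(x−M)² = 4136407.33; s = √(4136407.33/14) = 543.560
Cutoffs: 745.667 ± 3·543.560 → [-885.0, 2376.3]
Outside: 2665 → excluded.
Retained (n=14): Σ = 8520, mean = 8520/14 = 608.571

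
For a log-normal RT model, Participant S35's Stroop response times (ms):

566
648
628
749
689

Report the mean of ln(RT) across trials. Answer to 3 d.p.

ln(RT): 6.3386, 6.4739, 6.4425, 6.6187, 6.5352
Σ ln(RT) = 32.4090
Mean = 32.4090/5 = 6.48180

6.482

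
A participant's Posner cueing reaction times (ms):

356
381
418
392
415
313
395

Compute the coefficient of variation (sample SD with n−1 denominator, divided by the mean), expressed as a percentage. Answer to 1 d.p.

n = 7, Σ = 2670, M = 381.4286
Σ(x−M)² = 8089.714; s = √(8089.714/6) = 36.7190
CV = 36.7190 / 381.4286 = 0.09627 = 9.627%

9.6%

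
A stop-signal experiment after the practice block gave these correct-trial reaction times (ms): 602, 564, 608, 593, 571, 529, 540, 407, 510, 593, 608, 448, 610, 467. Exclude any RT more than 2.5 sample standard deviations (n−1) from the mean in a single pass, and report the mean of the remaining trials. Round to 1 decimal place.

546.4 ms

n = 14, ΣRT = 7650, M = 546.429
Σ(x−M)² = 57071.43; s = √(57071.43/13) = 66.258
Cutoffs: 546.429 ± 2.5·66.258 → [380.8, 712.1]
No RTs fall outside the cutoffs; all 14 retained. Mean = 7650/14 = 546.429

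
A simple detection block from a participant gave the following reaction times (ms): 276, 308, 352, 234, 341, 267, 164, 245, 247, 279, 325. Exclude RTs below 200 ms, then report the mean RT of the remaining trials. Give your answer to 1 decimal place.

287.4 ms

Excluded: 164
Retained (n=10): Σ = 2874
Mean = 2874/10 = 287.4000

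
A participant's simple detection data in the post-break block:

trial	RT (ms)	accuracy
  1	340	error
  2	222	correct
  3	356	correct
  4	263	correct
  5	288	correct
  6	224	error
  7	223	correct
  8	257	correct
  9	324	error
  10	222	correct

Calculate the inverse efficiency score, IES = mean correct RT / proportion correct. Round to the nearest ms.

Correct trials (n=7): 222, 356, 263, 288, 223, 257, 222
Mean correct RT = 1831/7 = 261.5714 ms
Proportion correct = 7/10
IES = 261.5714 / (7/10) = 373.673 ms

374 ms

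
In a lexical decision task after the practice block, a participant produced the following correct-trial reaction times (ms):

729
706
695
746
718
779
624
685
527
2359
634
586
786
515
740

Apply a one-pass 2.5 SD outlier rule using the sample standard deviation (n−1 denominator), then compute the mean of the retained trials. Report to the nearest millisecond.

676 ms

n = 15, ΣRT = 11829, M = 788.600
Σ(x−M)² = 2740617.60; s = √(2740617.60/14) = 442.446
Cutoffs: 788.600 ± 2.5·442.446 → [-317.5, 1894.7]
Outside: 2359 → excluded.
Retained (n=14): Σ = 9470, mean = 9470/14 = 676.429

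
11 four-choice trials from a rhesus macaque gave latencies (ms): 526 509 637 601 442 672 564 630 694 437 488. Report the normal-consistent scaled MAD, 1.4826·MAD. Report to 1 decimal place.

Sorted: 437, 442, 488, 509, 526, 564, 601, 630, 637, 672, 694 → median = 564
|x − 564| sorted: 0, 37, 38, 55, 66, 73, 76, 108, 122, 127, 130 → MAD = 73
Robust SD ≈ 1.4826 × 73 = 108.230

108.2 ms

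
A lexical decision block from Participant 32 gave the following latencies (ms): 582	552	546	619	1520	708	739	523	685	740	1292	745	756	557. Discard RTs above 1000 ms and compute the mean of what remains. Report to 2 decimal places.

Excluded: 1292, 1520
Retained (n=12): Σ = 7752
Mean = 7752/12 = 646.0000

646.00 ms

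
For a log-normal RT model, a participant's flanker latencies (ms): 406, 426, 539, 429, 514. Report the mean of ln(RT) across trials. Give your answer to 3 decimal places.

ln(RT): 6.0064, 6.0544, 6.2897, 6.0615, 6.2422
Σ ln(RT) = 30.6542
Mean = 30.6542/5 = 6.13084

6.131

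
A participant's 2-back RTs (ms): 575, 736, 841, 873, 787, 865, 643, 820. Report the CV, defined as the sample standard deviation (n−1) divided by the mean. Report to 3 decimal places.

0.142

n = 8, Σ = 6140, M = 767.5000
Σ(x−M)² = 82724.000; s = √(82724.000/7) = 108.7093
CV = 108.7093 / 767.5000 = 0.14164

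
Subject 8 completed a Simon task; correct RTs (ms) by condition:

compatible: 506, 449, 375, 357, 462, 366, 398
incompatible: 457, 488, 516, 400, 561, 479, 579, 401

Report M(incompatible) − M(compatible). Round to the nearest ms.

69 ms

M(compatible) = 2913/7 = 416.143
M(incompatible) = 3881/8 = 485.125
Difference = 485.125 − 416.143 = 68.982 ms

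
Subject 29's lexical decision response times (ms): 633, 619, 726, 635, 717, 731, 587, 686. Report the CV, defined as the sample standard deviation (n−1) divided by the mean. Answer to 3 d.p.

n = 8, Σ = 5334, M = 666.7500
Σ(x−M)² = 21321.500; s = √(21321.500/7) = 55.1899
CV = 55.1899 / 666.7500 = 0.08277

0.083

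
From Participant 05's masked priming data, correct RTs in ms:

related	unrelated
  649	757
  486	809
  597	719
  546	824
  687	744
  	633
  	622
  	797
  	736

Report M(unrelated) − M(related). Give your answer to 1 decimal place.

M(related) = 2965/5 = 593.000
M(unrelated) = 6641/9 = 737.889
Difference = 737.889 − 593.000 = 144.889 ms

144.9 ms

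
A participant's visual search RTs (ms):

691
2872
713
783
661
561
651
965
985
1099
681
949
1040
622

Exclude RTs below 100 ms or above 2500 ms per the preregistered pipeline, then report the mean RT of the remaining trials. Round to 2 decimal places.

Excluded: 2872
Retained (n=13): Σ = 10401
Mean = 10401/13 = 800.0769

800.08 ms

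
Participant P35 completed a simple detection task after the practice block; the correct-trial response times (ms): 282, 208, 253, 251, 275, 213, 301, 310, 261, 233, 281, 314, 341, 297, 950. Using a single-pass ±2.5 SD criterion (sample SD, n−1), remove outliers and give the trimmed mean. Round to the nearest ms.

273 ms

n = 15, ΣRT = 4770, M = 318.000
Σ(x−M)² = 447590.00; s = √(447590.00/14) = 178.804
Cutoffs: 318.000 ± 2.5·178.804 → [-129.0, 765.0]
Outside: 950 → excluded.
Retained (n=14): Σ = 3820, mean = 3820/14 = 272.857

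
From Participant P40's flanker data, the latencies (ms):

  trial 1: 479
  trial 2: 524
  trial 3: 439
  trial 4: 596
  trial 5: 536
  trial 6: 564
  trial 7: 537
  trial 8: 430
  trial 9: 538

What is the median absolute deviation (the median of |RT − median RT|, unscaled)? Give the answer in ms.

28 ms

Sorted: 430, 439, 479, 524, 536, 537, 538, 564, 596 → median = 536
|x − 536|: 57, 12, 97, 60, 0, 28, 1, 106, 2
Sorted deviations: 0, 1, 2, 12, 28, 57, 60, 97, 106 → MAD = 28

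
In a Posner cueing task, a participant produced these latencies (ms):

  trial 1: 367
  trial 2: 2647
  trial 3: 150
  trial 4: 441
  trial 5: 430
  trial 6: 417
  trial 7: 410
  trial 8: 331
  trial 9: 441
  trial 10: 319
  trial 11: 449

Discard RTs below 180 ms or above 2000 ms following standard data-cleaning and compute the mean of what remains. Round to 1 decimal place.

Excluded: 150, 2647
Retained (n=9): Σ = 3605
Mean = 3605/9 = 400.5556

400.6 ms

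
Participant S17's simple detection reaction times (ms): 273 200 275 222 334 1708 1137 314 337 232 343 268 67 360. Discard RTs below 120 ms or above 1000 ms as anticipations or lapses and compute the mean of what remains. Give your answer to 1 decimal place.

Excluded: 67, 1137, 1708
Retained (n=11): Σ = 3158
Mean = 3158/11 = 287.0909

287.1 ms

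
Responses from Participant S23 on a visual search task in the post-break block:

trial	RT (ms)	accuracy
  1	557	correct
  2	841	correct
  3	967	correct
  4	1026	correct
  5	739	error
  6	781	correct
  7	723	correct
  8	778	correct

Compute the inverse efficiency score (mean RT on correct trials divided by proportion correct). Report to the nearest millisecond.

Correct trials (n=7): 557, 841, 967, 1026, 781, 723, 778
Mean correct RT = 5673/7 = 810.4286 ms
Proportion correct = 7/8
IES = 810.4286 / (7/8) = 926.204 ms

926 ms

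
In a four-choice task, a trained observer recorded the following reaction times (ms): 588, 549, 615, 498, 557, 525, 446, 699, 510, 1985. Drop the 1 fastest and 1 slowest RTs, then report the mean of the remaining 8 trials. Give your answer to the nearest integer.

568 ms

Sorted: 446, 498, 510, 525, 549, 557, 588, 615, 699, 1985
Drop lowest 1 (446) and highest 1 (1985)
Remaining (n=8): Σ = 4541, mean = 4541/8 = 567.625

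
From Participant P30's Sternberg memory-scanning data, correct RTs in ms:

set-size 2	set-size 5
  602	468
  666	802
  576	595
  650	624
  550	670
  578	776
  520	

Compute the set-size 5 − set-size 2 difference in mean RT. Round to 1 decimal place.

64.1 ms

M(set-size 2) = 4142/7 = 591.714
M(set-size 5) = 3935/6 = 655.833
Difference = 655.833 − 591.714 = 64.119 ms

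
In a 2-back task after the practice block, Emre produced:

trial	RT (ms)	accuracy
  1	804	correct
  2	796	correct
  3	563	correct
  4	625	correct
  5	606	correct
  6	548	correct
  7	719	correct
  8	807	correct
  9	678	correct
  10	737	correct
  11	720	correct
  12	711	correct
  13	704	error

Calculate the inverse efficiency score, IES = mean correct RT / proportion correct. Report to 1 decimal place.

750.6 ms

Correct trials (n=12): 804, 796, 563, 625, 606, 548, 719, 807, 678, 737, 720, 711
Mean correct RT = 8314/12 = 692.8333 ms
Proportion correct = 12/13
IES = 692.8333 / (12/13) = 750.569 ms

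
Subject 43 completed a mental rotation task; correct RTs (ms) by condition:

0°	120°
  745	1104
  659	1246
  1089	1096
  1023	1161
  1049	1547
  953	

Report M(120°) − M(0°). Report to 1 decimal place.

M(0°) = 5518/6 = 919.667
M(120°) = 6154/5 = 1230.800
Difference = 1230.800 − 919.667 = 311.133 ms

311.1 ms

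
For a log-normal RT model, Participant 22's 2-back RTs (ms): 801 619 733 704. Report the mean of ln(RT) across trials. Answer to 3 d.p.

6.567

ln(RT): 6.6859, 6.4281, 6.5971, 6.5568
Σ ln(RT) = 26.2679
Mean = 26.2679/4 = 6.56697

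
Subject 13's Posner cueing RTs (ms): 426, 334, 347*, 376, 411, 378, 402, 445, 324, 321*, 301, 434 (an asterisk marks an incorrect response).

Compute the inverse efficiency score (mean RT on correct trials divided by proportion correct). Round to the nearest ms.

Correct trials (n=10): 426, 334, 376, 411, 378, 402, 445, 324, 301, 434
Mean correct RT = 3831/10 = 383.1000 ms
Proportion correct = 10/12
IES = 383.1000 / (10/12) = 459.720 ms

460 ms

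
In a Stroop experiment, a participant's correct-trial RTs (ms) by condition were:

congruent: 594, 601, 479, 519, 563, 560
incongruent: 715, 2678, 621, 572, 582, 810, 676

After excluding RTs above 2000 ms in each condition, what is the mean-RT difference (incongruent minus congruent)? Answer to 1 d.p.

incongruent: exclude 2678
M(congruent) = 3316/6 = 552.667
M(incongruent) = 3976/6 = 662.667
Difference = 662.667 − 552.667 = 110.000 ms

110.0 ms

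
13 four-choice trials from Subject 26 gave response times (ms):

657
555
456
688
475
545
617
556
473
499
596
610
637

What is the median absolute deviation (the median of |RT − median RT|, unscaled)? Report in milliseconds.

61 ms

Sorted: 456, 473, 475, 499, 545, 555, 556, 596, 610, 617, 637, 657, 688 → median = 556
|x − 556|: 101, 1, 100, 132, 81, 11, 61, 0, 83, 57, 40, 54, 81
Sorted deviations: 0, 1, 11, 40, 54, 57, 61, 81, 81, 83, 100, 101, 132 → MAD = 61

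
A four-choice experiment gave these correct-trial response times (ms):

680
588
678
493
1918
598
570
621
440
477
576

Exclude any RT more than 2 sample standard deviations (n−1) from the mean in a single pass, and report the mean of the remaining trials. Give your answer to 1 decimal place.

572.1 ms

n = 11, ΣRT = 7639, M = 694.455
Σ(x−M)² = 1705712.73; s = √(1705712.73/10) = 413.003
Cutoffs: 694.455 ± 2·413.003 → [-131.6, 1520.5]
Outside: 1918 → excluded.
Retained (n=10): Σ = 5721, mean = 5721/10 = 572.100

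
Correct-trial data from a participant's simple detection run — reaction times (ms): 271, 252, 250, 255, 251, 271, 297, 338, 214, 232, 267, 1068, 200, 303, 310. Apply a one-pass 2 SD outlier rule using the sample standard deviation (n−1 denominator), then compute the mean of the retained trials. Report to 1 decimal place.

265.1 ms

n = 15, ΣRT = 4779, M = 318.600
Σ(x−M)² = 620217.60; s = √(620217.60/14) = 210.479
Cutoffs: 318.600 ± 2·210.479 → [-102.4, 739.6]
Outside: 1068 → excluded.
Retained (n=14): Σ = 3711, mean = 3711/14 = 265.071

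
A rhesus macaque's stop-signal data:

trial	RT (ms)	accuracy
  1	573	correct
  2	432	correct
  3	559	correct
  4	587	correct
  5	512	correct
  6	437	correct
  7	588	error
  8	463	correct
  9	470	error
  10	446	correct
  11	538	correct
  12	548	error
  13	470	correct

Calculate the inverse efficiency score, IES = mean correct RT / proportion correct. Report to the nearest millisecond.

652 ms

Correct trials (n=10): 573, 432, 559, 587, 512, 437, 463, 446, 538, 470
Mean correct RT = 5017/10 = 501.7000 ms
Proportion correct = 10/13
IES = 501.7000 / (10/13) = 652.210 ms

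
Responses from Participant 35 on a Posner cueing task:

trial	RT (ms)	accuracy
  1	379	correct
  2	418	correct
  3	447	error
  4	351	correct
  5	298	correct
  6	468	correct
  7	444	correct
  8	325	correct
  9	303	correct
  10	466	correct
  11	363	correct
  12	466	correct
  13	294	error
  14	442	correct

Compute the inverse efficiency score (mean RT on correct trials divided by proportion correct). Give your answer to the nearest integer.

459 ms

Correct trials (n=12): 379, 418, 351, 298, 468, 444, 325, 303, 466, 363, 466, 442
Mean correct RT = 4723/12 = 393.5833 ms
Proportion correct = 12/14
IES = 393.5833 / (12/14) = 459.181 ms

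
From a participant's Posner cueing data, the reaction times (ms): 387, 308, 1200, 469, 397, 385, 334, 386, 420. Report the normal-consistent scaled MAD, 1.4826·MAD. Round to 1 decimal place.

48.9 ms

Sorted: 308, 334, 385, 386, 387, 397, 420, 469, 1200 → median = 387
|x − 387| sorted: 0, 1, 2, 10, 33, 53, 79, 82, 813 → MAD = 33
Robust SD ≈ 1.4826 × 33 = 48.926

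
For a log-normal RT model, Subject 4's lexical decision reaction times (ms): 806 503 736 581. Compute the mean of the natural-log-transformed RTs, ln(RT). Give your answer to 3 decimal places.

ln(RT): 6.6921, 6.2206, 6.6012, 6.3648
Σ ln(RT) = 25.8787
Mean = 25.8787/4 = 6.46966

6.470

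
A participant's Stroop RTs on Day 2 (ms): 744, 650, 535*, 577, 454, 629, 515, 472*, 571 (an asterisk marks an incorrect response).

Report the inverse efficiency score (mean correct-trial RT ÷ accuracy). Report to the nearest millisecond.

Correct trials (n=7): 744, 650, 577, 454, 629, 515, 571
Mean correct RT = 4140/7 = 591.4286 ms
Proportion correct = 7/9
IES = 591.4286 / (7/9) = 760.408 ms

760 ms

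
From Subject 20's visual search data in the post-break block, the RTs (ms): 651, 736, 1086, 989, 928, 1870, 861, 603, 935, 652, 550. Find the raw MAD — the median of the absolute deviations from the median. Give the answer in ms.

209 ms

Sorted: 550, 603, 651, 652, 736, 861, 928, 935, 989, 1086, 1870 → median = 861
|x − 861|: 210, 125, 225, 128, 67, 1009, 0, 258, 74, 209, 311
Sorted deviations: 0, 67, 74, 125, 128, 209, 210, 225, 258, 311, 1009 → MAD = 209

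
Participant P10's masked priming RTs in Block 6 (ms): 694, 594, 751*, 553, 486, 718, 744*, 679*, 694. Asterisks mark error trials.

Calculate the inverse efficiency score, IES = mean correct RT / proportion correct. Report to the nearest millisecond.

Correct trials (n=6): 694, 594, 553, 486, 718, 694
Mean correct RT = 3739/6 = 623.1667 ms
Proportion correct = 6/9
IES = 623.1667 / (6/9) = 934.750 ms

935 ms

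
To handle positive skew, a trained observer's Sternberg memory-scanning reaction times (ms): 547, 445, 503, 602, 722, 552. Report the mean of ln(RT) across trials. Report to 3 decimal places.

ln(RT): 6.3044, 6.0981, 6.2206, 6.4003, 6.5820, 6.3135
Σ ln(RT) = 37.9189
Mean = 37.9189/6 = 6.31982

6.320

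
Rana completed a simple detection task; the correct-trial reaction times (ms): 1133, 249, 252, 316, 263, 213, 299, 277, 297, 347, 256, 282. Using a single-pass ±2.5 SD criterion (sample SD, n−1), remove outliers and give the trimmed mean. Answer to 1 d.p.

n = 12, ΣRT = 4184, M = 348.667
Σ(x−M)² = 684574.67; s = √(684574.67/11) = 249.468
Cutoffs: 348.667 ± 2.5·249.468 → [-275.0, 972.3]
Outside: 1133 → excluded.
Retained (n=11): Σ = 3051, mean = 3051/11 = 277.364

277.4 ms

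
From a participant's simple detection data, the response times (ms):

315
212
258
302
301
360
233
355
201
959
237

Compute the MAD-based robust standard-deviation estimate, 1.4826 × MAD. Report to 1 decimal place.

Sorted: 201, 212, 233, 237, 258, 301, 302, 315, 355, 360, 959 → median = 301
|x − 301| sorted: 0, 1, 14, 43, 54, 59, 64, 68, 89, 100, 658 → MAD = 59
Robust SD ≈ 1.4826 × 59 = 87.473

87.5 ms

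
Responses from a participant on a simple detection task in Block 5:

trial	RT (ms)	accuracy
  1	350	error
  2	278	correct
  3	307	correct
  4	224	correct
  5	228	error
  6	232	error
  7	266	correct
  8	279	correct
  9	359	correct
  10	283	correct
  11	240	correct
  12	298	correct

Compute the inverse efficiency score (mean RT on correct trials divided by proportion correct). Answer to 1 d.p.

375.4 ms

Correct trials (n=9): 278, 307, 224, 266, 279, 359, 283, 240, 298
Mean correct RT = 2534/9 = 281.5556 ms
Proportion correct = 9/12
IES = 281.5556 / (9/12) = 375.407 ms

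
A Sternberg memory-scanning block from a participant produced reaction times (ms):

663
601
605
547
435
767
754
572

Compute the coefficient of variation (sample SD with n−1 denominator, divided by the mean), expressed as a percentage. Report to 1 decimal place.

n = 8, Σ = 4944, M = 618.0000
Σ(x−M)² = 83826.000; s = √(83826.000/7) = 109.4310
CV = 109.4310 / 618.0000 = 0.17707 = 17.707%

17.7%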